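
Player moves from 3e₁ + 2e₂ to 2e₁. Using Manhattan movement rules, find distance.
3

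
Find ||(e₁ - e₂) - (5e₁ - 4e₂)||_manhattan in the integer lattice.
7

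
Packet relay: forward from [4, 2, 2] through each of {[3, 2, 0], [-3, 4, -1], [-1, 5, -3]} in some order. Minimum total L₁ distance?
17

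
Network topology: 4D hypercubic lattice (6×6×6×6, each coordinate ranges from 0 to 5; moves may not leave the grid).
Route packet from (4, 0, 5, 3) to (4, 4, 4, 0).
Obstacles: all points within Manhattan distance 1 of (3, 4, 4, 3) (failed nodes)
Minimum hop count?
8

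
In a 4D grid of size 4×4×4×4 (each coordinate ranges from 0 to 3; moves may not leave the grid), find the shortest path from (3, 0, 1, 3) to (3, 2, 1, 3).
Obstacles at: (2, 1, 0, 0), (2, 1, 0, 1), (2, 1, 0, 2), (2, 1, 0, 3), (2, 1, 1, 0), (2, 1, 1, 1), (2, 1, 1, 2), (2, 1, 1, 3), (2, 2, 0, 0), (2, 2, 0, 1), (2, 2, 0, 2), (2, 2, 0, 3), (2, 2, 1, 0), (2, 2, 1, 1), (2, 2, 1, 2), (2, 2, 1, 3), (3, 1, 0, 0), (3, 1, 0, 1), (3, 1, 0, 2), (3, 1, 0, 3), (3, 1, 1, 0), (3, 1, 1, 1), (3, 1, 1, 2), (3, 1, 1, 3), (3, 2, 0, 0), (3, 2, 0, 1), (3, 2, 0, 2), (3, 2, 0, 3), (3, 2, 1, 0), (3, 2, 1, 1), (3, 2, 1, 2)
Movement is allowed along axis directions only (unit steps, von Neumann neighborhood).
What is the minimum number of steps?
4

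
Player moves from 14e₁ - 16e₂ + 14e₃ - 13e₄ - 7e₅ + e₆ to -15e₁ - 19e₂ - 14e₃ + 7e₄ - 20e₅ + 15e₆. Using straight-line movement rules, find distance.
48.9796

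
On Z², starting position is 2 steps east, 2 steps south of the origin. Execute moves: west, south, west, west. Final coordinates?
(-1, -3)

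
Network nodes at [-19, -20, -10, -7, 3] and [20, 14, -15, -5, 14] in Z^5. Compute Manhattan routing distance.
91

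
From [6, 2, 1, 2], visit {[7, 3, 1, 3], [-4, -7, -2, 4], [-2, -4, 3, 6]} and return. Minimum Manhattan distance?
60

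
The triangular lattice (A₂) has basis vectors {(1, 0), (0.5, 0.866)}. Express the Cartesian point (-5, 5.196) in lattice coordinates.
-8b₁ + 6b₂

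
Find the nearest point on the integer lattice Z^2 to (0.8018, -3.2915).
(1, -3)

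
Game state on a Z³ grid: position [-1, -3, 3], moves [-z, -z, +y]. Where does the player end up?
(-1, -2, 1)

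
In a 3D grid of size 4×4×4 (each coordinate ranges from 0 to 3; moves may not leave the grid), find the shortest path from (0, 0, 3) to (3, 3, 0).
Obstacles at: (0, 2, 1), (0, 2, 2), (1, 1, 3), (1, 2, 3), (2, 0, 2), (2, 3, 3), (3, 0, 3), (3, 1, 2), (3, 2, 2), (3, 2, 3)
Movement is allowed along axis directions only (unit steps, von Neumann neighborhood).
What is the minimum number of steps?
9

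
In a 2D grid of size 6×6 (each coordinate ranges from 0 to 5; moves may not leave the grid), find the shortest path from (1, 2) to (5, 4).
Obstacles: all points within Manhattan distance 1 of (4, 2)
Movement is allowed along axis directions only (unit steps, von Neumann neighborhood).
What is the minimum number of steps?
6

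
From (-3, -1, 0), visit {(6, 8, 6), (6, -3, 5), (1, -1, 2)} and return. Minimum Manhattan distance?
52
(one optimal route: (-3, -1, 0) → (6, 8, 6) → (6, -3, 5) → (1, -1, 2) → (-3, -1, 0))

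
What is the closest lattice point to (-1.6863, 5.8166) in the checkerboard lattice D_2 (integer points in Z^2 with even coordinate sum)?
(-2, 6)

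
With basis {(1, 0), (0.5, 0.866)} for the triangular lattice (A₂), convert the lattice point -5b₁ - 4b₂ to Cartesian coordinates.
(-7, -3.464)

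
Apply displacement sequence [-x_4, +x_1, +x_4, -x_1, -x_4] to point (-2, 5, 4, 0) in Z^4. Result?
(-2, 5, 4, -1)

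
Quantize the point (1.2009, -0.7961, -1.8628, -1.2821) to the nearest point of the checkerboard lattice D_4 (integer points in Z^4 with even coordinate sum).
(1, -1, -2, -2)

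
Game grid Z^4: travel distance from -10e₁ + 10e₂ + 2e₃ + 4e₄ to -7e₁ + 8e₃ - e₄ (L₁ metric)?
24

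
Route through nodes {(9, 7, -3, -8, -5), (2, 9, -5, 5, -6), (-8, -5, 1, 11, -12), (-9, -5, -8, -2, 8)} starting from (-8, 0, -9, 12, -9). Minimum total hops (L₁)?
136
(one optimal route: (-8, 0, -9, 12, -9) → (-8, -5, 1, 11, -12) → (-9, -5, -8, -2, 8) → (2, 9, -5, 5, -6) → (9, 7, -3, -8, -5))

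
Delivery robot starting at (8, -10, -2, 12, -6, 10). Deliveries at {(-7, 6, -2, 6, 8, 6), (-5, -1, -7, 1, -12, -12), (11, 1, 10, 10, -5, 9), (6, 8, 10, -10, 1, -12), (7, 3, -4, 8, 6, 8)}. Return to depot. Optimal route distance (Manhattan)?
266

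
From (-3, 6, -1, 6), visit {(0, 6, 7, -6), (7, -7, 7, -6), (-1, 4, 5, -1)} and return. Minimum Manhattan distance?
86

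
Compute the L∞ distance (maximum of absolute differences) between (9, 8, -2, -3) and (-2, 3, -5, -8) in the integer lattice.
11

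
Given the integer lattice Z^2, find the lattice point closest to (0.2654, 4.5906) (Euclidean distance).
(0, 5)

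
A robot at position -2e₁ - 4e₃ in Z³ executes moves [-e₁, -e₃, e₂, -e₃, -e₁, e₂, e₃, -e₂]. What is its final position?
(-4, 1, -5)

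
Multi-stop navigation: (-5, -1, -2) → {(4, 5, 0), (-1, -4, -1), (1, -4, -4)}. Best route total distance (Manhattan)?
29
(one optimal route: (-5, -1, -2) → (-1, -4, -1) → (1, -4, -4) → (4, 5, 0))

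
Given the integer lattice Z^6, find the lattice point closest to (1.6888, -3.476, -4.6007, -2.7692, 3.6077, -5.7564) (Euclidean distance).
(2, -3, -5, -3, 4, -6)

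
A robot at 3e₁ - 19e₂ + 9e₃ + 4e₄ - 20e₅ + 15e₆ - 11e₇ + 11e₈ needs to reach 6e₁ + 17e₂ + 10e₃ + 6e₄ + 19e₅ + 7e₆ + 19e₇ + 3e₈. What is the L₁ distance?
127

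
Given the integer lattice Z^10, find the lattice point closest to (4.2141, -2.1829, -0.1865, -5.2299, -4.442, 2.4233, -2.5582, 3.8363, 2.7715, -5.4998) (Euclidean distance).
(4, -2, 0, -5, -4, 2, -3, 4, 3, -5)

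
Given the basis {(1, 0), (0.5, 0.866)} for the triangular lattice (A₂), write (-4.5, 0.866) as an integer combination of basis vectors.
-5b₁ + b₂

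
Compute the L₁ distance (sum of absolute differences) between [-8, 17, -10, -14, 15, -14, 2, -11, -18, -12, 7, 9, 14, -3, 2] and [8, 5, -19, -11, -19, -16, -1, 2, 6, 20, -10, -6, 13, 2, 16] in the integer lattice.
200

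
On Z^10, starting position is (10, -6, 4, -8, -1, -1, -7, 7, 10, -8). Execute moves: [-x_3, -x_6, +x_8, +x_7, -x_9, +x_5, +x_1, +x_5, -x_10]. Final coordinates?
(11, -6, 3, -8, 1, -2, -6, 8, 9, -9)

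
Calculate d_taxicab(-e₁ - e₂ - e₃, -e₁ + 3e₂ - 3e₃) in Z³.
6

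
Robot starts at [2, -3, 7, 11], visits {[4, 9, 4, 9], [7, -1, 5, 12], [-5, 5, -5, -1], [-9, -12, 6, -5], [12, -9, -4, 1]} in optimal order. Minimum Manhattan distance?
133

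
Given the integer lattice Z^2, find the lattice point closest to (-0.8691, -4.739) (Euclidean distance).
(-1, -5)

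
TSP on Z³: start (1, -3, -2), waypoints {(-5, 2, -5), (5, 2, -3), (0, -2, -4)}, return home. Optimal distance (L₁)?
36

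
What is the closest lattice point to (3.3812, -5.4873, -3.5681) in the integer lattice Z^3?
(3, -5, -4)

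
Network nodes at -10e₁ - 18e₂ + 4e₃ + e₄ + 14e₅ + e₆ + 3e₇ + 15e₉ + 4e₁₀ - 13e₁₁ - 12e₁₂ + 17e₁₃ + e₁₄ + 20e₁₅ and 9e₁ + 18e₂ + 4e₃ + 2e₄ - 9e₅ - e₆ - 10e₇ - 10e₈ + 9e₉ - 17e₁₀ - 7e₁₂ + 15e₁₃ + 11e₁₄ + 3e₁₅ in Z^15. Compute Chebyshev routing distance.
36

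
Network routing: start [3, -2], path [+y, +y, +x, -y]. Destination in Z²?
(4, -1)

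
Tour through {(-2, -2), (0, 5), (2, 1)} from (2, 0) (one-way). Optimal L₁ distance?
16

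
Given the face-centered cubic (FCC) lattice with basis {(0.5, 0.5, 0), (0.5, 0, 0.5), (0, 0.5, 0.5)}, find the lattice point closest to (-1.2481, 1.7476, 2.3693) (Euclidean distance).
(-1, 1.5, 2.5)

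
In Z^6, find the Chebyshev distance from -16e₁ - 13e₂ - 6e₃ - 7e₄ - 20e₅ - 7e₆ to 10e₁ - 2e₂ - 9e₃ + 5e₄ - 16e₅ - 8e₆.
26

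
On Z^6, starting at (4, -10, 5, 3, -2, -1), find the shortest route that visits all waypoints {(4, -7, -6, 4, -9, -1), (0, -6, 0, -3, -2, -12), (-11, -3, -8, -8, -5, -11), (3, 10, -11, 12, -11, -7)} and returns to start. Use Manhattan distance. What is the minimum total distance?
182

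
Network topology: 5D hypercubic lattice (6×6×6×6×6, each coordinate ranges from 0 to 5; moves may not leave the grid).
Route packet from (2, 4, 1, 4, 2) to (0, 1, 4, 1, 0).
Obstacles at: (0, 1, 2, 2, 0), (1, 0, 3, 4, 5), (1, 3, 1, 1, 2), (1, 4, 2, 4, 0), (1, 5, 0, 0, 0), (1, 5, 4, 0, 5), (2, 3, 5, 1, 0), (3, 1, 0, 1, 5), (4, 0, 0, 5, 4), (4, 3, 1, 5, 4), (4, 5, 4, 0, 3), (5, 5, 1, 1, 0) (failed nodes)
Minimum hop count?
13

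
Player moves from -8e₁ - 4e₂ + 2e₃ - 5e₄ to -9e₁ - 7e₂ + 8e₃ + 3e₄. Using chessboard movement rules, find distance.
8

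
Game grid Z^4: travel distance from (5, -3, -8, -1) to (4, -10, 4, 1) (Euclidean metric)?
14.0712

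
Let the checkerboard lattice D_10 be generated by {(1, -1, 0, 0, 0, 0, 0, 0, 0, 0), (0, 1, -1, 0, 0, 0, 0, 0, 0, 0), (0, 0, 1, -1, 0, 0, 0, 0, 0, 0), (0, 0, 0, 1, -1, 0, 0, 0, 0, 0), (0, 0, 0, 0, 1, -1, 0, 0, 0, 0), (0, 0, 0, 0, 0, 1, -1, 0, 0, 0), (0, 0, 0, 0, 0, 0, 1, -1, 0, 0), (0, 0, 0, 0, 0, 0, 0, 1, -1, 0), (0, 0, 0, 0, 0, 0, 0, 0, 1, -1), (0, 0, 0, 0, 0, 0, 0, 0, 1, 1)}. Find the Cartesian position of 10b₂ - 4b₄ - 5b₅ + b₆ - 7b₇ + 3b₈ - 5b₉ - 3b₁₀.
(0, 10, -10, -4, -1, 6, -8, 10, -11, 2)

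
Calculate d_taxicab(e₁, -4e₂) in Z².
5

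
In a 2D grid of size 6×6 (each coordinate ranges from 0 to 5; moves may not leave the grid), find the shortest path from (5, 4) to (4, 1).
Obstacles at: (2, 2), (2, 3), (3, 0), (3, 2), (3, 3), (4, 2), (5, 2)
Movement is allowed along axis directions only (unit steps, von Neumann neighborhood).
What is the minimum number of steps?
10
(one shortest path: (5, 4) → (4, 4) → (3, 4) → (2, 4) → (1, 4) → (1, 3) → (1, 2) → (1, 1) → (2, 1) → (3, 1) → (4, 1))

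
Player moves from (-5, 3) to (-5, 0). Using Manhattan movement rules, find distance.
3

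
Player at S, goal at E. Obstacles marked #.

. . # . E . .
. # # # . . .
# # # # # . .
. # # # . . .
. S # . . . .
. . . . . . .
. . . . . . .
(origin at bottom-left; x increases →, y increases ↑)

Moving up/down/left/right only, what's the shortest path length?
11
(one shortest path: (1, 2) → (1, 1) → (2, 1) → (3, 1) → (4, 1) → (5, 1) → (5, 2) → (5, 3) → (5, 4) → (5, 5) → (4, 5) → (4, 6))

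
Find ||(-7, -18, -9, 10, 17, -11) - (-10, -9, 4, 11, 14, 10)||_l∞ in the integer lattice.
21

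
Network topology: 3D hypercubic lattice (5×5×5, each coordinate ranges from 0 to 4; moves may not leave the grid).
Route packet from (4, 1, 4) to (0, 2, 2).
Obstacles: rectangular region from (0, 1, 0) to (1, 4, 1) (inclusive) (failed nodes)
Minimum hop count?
7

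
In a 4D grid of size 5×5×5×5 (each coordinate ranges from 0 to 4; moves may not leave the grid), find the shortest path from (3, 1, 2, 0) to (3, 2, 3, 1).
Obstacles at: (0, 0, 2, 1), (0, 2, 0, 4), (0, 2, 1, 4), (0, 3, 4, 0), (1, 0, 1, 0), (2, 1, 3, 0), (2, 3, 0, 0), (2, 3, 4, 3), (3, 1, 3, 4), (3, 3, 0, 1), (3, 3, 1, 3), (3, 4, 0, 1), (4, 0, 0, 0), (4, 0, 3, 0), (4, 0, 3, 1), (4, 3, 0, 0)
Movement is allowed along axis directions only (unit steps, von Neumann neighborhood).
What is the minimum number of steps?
3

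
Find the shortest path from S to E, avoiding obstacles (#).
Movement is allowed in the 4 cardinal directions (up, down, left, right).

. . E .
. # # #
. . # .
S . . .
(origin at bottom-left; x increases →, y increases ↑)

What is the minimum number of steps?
5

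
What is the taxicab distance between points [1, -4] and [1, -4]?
0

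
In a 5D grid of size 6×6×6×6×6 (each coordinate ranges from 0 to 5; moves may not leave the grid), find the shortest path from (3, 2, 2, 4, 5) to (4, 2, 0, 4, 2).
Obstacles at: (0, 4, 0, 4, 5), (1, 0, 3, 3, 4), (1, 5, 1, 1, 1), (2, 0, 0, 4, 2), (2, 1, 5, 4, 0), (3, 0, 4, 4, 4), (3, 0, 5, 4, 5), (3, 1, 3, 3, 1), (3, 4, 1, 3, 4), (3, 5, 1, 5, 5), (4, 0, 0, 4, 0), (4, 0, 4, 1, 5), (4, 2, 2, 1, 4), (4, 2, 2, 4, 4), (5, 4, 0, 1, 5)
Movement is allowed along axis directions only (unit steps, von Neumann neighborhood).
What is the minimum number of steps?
6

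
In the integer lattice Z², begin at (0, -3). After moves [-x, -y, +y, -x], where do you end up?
(-2, -3)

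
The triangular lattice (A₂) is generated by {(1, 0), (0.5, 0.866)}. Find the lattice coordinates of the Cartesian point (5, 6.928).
b₁ + 8b₂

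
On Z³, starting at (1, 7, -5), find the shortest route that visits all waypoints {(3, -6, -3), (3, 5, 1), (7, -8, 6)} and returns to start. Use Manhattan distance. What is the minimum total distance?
64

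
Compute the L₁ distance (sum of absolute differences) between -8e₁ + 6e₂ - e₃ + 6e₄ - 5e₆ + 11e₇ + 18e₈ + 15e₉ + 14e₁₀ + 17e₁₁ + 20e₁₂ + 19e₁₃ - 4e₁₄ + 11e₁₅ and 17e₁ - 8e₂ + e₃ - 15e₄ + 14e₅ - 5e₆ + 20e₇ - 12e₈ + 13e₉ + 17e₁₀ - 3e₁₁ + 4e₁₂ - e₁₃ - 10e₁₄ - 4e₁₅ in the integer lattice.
197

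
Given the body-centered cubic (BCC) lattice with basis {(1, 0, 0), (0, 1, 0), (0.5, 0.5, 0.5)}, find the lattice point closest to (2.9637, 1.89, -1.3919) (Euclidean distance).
(3, 2, -1)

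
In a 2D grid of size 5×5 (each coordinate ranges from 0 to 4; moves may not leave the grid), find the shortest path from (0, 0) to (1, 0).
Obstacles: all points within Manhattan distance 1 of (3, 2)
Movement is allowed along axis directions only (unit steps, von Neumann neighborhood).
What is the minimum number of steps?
1
(one shortest path: (0, 0) → (1, 0))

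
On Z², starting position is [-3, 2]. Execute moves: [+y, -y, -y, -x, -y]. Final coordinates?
(-4, 0)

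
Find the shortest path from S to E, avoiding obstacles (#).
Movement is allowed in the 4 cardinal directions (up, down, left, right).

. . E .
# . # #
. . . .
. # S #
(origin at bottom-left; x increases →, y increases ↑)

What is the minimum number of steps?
5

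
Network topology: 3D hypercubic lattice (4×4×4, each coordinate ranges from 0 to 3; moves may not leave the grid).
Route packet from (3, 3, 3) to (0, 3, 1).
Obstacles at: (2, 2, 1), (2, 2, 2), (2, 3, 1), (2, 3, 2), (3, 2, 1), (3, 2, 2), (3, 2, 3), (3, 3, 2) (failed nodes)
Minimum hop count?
5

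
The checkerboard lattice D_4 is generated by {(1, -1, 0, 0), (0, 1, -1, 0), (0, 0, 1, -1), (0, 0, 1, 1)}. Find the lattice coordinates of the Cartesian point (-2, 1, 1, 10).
-2b₁ - b₂ - 5b₃ + 5b₄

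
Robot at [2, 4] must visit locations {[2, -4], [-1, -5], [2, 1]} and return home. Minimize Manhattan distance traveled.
24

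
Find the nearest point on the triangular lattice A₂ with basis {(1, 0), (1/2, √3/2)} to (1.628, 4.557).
(1.5, 4.33)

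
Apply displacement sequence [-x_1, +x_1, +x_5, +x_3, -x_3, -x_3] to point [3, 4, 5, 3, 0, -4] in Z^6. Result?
(3, 4, 4, 3, 1, -4)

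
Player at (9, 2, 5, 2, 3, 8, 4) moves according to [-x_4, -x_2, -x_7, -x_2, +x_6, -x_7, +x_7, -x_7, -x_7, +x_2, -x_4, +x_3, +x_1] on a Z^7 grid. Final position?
(10, 1, 6, 0, 3, 9, 1)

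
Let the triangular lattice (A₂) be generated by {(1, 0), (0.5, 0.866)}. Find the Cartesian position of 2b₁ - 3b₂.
(0.5, -2.598)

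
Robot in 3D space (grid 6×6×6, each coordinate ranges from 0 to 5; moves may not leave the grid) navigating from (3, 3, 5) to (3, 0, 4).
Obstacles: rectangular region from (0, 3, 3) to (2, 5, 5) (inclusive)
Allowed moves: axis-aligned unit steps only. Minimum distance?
4
(one shortest path: (3, 3, 5) → (3, 2, 5) → (3, 1, 5) → (3, 0, 5) → (3, 0, 4))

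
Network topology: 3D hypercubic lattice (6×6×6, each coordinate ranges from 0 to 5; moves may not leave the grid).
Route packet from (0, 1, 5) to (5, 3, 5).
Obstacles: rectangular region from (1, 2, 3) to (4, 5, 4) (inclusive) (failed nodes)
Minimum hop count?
7
(one shortest path: (0, 1, 5) → (1, 1, 5) → (2, 1, 5) → (3, 1, 5) → (4, 1, 5) → (5, 1, 5) → (5, 2, 5) → (5, 3, 5))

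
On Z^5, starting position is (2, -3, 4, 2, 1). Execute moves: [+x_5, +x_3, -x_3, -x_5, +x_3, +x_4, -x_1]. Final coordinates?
(1, -3, 5, 3, 1)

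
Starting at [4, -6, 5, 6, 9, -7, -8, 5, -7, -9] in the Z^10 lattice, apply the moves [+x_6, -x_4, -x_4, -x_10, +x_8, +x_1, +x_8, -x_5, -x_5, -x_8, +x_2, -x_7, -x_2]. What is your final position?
(5, -6, 5, 4, 7, -6, -9, 6, -7, -10)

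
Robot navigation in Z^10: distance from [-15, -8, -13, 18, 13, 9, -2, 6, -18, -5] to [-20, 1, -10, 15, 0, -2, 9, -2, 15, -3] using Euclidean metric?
41.1339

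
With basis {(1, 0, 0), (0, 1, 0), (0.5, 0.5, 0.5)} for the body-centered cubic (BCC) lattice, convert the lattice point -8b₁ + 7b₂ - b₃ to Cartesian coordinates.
(-8.5, 6.5, -0.5)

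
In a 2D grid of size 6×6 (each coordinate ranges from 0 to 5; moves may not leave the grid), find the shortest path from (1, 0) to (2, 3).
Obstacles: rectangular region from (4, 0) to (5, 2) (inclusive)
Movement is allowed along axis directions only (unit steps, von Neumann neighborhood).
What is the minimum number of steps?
4
(one shortest path: (1, 0) → (2, 0) → (2, 1) → (2, 2) → (2, 3))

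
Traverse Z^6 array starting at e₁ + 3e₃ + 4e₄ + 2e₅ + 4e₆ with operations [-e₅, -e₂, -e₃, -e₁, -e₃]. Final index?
(0, -1, 1, 4, 1, 4)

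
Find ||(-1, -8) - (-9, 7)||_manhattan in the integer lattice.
23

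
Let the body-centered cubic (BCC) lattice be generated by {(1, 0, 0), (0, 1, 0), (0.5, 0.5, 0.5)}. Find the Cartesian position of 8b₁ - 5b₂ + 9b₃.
(12.5, -0.5, 4.5)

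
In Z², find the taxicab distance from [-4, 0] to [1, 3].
8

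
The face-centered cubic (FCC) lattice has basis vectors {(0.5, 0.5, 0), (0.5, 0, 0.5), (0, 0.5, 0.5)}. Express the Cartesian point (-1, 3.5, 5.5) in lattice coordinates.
-3b₁ + b₂ + 10b₃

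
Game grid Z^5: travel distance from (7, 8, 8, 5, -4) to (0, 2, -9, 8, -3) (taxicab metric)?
34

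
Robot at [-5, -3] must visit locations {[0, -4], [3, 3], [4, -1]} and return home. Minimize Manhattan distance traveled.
32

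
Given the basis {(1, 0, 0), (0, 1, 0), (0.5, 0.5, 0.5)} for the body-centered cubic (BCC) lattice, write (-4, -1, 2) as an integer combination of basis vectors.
-6b₁ - 3b₂ + 4b₃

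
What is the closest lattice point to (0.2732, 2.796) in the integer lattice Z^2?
(0, 3)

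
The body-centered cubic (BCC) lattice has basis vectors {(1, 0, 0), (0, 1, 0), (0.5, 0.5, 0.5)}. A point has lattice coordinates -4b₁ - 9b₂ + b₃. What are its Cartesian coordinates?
(-3.5, -8.5, 0.5)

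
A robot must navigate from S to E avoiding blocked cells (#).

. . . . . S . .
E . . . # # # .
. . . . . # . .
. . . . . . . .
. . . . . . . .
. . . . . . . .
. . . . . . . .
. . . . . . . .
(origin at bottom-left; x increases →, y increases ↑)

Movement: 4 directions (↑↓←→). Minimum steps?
6
(one shortest path: (5, 7) → (4, 7) → (3, 7) → (2, 7) → (1, 7) → (0, 7) → (0, 6))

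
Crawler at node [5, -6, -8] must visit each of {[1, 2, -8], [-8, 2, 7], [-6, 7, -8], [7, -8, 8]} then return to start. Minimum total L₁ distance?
92
(one optimal route: (5, -6, -8) → (1, 2, -8) → (-6, 7, -8) → (-8, 2, 7) → (7, -8, 8) → (5, -6, -8))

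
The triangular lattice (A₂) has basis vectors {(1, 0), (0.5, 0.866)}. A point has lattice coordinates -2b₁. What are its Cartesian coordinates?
(-2, 0)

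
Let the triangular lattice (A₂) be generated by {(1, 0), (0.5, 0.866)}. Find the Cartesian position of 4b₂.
(2, 3.464)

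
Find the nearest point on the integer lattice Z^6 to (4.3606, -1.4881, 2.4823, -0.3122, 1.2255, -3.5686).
(4, -1, 2, 0, 1, -4)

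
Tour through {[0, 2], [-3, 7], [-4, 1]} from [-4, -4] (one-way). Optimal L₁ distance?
18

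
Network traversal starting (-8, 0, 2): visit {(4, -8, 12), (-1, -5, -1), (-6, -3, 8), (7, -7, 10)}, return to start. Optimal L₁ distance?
72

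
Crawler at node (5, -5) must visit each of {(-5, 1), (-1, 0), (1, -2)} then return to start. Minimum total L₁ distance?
32
(one optimal route: (5, -5) → (-5, 1) → (-1, 0) → (1, -2) → (5, -5))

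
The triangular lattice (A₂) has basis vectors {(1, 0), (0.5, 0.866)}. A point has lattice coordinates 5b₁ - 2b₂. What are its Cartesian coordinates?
(4, -1.732)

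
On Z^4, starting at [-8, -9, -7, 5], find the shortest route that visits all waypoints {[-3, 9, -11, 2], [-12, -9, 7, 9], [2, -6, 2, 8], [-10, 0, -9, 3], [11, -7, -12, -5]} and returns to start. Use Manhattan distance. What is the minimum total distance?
154
(one optimal route: (-8, -9, -7, 5) → (-12, -9, 7, 9) → (2, -6, 2, 8) → (11, -7, -12, -5) → (-3, 9, -11, 2) → (-10, 0, -9, 3) → (-8, -9, -7, 5))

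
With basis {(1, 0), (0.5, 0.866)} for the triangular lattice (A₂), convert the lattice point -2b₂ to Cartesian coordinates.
(-1, -1.732)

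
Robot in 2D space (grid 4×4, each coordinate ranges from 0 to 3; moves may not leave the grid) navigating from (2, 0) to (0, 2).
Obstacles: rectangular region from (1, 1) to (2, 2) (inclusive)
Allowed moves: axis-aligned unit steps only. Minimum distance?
4
(one shortest path: (2, 0) → (1, 0) → (0, 0) → (0, 1) → (0, 2))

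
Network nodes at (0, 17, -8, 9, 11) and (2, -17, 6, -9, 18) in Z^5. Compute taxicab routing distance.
75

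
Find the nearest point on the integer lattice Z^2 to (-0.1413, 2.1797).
(0, 2)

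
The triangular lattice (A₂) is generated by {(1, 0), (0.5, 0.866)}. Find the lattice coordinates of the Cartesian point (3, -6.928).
7b₁ - 8b₂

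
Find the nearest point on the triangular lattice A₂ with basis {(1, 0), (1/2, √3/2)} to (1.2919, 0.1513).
(1, 0)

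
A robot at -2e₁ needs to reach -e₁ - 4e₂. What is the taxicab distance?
5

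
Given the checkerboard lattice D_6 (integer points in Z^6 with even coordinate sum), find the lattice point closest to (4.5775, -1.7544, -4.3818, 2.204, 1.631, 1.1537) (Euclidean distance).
(5, -2, -4, 2, 2, 1)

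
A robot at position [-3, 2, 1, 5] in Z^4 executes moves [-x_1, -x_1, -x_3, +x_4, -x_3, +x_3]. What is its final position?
(-5, 2, 0, 6)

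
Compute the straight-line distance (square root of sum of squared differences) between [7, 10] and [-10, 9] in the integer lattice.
17.0294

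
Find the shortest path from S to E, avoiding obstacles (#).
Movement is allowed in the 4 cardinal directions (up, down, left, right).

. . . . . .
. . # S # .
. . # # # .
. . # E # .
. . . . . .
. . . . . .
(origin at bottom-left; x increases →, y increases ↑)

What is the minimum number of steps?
10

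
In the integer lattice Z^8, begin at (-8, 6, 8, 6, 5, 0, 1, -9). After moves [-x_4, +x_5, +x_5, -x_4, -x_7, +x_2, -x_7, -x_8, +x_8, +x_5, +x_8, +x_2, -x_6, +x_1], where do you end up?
(-7, 8, 8, 4, 8, -1, -1, -8)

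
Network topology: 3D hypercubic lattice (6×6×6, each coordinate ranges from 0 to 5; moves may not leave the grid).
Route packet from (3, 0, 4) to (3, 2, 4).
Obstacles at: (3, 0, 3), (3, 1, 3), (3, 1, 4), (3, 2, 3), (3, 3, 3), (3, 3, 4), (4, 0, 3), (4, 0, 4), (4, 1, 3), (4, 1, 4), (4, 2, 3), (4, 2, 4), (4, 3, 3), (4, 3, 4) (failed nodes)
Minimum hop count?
4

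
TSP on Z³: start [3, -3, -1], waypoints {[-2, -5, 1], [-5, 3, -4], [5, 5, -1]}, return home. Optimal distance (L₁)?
50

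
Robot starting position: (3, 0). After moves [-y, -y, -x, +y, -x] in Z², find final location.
(1, -1)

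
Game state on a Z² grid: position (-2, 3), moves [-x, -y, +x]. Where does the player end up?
(-2, 2)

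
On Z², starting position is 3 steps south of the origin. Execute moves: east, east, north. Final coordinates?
(2, -2)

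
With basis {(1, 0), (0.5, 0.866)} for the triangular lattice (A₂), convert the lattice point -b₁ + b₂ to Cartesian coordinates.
(-0.5, 0.866)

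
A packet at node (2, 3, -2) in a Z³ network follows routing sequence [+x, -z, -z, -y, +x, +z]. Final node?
(4, 2, -3)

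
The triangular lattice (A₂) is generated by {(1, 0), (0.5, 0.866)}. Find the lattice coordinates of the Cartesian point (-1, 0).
-b₁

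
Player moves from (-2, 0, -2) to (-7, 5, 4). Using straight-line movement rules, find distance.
9.27362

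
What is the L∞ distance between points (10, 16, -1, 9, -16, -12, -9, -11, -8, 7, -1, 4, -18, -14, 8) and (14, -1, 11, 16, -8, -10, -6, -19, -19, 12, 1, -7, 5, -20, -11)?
23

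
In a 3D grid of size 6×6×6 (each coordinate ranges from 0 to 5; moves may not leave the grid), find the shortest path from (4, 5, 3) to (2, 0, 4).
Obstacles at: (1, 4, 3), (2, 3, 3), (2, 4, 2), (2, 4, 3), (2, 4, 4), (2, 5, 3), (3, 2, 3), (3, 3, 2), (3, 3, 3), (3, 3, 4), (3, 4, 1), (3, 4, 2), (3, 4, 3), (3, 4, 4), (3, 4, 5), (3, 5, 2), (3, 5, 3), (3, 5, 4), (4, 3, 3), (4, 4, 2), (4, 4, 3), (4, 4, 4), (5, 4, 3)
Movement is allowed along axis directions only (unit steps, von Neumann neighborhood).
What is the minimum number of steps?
10
(one shortest path: (4, 5, 3) → (5, 5, 3) → (5, 5, 4) → (5, 4, 4) → (5, 3, 4) → (4, 3, 4) → (4, 2, 4) → (3, 2, 4) → (2, 2, 4) → (2, 1, 4) → (2, 0, 4))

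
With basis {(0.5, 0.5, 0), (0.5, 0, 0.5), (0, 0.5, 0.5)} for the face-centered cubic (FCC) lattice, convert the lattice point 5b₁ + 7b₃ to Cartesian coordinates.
(2.5, 6, 3.5)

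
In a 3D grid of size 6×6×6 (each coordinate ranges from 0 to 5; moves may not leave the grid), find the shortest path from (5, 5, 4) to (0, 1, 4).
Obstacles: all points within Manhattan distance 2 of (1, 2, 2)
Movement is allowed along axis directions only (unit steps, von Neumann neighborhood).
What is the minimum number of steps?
9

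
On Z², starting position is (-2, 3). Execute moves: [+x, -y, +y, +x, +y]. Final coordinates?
(0, 4)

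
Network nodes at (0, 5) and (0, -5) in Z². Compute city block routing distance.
10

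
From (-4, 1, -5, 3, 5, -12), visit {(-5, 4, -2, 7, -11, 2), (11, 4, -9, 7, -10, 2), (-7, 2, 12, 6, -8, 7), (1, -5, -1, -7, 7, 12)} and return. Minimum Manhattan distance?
218
(one optimal route: (-4, 1, -5, 3, 5, -12) → (11, 4, -9, 7, -10, 2) → (-5, 4, -2, 7, -11, 2) → (-7, 2, 12, 6, -8, 7) → (1, -5, -1, -7, 7, 12) → (-4, 1, -5, 3, 5, -12))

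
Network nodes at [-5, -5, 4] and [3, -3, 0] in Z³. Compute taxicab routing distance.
14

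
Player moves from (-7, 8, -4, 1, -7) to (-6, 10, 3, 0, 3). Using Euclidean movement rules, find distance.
12.4499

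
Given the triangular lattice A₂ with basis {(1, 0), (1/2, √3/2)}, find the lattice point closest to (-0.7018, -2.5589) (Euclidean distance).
(-0.5, -2.598)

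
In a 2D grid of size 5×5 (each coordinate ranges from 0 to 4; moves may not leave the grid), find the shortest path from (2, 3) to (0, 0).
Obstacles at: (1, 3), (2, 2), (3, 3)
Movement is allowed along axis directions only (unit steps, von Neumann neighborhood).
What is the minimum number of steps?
7
(one shortest path: (2, 3) → (2, 4) → (1, 4) → (0, 4) → (0, 3) → (0, 2) → (0, 1) → (0, 0))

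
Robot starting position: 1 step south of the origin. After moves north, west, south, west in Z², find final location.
(-2, -1)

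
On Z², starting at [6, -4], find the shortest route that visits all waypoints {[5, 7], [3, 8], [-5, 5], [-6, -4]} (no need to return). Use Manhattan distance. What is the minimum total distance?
36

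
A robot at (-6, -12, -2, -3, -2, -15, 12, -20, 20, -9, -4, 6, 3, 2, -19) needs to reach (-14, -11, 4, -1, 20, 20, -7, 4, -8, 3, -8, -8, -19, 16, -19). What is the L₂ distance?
67.6092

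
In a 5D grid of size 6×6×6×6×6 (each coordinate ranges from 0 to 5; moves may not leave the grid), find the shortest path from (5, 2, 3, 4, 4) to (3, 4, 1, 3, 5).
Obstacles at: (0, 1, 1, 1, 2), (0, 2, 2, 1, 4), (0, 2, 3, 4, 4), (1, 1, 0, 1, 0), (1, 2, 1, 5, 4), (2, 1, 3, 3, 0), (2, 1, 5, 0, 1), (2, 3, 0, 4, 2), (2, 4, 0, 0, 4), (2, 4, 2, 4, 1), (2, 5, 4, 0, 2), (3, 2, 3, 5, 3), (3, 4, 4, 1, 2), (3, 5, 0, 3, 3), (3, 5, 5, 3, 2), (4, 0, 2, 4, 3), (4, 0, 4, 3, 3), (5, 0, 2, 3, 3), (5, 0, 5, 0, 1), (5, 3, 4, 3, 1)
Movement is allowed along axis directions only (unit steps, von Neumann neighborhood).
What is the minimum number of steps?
8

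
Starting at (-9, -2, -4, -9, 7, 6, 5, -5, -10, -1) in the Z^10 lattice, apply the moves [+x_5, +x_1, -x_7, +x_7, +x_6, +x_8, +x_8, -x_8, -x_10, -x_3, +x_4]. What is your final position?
(-8, -2, -5, -8, 8, 7, 5, -4, -10, -2)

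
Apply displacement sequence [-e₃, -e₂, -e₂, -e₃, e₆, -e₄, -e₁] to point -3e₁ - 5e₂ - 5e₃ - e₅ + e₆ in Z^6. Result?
(-4, -7, -7, -1, -1, 2)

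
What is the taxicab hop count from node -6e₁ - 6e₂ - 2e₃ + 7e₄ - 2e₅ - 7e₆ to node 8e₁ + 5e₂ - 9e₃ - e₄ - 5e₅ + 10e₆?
60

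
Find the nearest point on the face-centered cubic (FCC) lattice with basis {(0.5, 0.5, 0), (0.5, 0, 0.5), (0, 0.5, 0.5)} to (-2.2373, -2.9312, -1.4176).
(-2.5, -3, -1.5)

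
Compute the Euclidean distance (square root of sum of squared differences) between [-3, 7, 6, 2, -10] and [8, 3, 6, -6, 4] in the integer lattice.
19.9249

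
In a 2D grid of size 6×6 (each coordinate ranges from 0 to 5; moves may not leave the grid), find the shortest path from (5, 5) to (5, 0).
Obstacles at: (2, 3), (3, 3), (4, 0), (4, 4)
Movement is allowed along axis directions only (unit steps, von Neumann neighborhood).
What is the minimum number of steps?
5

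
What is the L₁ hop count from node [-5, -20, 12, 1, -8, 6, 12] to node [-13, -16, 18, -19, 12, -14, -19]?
109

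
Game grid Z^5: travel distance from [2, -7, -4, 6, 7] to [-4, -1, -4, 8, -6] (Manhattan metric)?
27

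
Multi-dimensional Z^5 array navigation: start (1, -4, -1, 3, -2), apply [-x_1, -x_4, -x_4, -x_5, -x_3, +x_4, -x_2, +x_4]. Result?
(0, -5, -2, 3, -3)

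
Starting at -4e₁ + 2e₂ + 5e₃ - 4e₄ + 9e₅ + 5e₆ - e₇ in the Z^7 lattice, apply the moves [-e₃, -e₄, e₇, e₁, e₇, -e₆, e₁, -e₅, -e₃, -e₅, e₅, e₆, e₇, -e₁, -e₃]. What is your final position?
(-3, 2, 2, -5, 8, 5, 2)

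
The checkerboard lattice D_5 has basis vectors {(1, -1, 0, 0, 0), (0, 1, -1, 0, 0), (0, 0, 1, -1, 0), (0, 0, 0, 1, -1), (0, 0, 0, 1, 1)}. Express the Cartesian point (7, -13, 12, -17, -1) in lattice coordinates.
7b₁ - 6b₂ + 6b₃ - 5b₄ - 6b₅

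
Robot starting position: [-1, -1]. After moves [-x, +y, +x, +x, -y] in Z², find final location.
(0, -1)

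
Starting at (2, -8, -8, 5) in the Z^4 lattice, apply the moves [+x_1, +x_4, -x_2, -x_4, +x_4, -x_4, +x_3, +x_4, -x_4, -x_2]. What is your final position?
(3, -10, -7, 5)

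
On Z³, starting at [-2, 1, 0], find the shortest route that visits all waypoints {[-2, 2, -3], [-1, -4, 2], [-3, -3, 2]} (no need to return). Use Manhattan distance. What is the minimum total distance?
18
(one optimal route: (-2, 1, 0) → (-2, 2, -3) → (-3, -3, 2) → (-1, -4, 2))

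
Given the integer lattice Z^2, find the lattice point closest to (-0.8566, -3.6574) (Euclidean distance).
(-1, -4)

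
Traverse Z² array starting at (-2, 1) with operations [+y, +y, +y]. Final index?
(-2, 4)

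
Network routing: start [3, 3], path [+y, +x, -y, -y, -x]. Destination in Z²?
(3, 2)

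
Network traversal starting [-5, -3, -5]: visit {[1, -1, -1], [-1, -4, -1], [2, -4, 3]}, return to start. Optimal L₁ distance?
36
(one optimal route: (-5, -3, -5) → (1, -1, -1) → (2, -4, 3) → (-1, -4, -1) → (-5, -3, -5))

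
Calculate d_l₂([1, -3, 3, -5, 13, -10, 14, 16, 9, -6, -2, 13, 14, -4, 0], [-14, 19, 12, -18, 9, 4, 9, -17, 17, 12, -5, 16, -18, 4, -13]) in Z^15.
62.8331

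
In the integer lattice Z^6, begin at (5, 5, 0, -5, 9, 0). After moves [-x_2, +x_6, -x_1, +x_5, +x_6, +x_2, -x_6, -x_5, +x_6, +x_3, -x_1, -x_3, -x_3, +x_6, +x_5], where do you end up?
(3, 5, -1, -5, 10, 3)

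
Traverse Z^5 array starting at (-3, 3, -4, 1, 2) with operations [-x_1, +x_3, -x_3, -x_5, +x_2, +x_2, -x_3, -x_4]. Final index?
(-4, 5, -5, 0, 1)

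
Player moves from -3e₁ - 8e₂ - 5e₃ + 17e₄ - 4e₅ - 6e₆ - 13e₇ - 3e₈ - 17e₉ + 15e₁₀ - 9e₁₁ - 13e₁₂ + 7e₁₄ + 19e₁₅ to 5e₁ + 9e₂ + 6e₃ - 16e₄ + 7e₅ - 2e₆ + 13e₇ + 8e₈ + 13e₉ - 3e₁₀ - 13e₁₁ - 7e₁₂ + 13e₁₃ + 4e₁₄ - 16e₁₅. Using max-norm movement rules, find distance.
35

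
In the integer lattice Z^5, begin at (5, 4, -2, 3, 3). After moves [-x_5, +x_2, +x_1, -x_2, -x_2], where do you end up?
(6, 3, -2, 3, 2)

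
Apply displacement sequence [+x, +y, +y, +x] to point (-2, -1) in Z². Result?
(0, 1)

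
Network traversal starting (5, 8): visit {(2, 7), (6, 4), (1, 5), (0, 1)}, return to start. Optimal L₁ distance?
26
(one optimal route: (5, 8) → (2, 7) → (1, 5) → (0, 1) → (6, 4) → (5, 8))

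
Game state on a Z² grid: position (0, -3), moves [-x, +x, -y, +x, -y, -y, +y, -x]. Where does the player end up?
(0, -5)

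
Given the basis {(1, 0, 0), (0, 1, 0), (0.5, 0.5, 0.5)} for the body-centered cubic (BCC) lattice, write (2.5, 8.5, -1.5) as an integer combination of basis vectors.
4b₁ + 10b₂ - 3b₃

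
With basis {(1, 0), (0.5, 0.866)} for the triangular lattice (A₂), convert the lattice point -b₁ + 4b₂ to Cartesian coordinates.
(1, 3.464)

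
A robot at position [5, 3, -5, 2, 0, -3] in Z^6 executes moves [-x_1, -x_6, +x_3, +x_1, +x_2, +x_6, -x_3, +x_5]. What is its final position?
(5, 4, -5, 2, 1, -3)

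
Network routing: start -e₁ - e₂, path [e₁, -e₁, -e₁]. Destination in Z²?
(-2, -1)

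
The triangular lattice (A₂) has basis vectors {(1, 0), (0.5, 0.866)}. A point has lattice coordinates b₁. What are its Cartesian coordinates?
(1, 0)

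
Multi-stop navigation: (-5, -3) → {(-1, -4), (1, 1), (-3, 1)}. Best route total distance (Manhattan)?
16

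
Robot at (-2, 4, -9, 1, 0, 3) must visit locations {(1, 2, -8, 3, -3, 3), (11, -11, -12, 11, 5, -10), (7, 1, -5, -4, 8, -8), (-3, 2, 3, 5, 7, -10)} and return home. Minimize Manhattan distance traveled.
180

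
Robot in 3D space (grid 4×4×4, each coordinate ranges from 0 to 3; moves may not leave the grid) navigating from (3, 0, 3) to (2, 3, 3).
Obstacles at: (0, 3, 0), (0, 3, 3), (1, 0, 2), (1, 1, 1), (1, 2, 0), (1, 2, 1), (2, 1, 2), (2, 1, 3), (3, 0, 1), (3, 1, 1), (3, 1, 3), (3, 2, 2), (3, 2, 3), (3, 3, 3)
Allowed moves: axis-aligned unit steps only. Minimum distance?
6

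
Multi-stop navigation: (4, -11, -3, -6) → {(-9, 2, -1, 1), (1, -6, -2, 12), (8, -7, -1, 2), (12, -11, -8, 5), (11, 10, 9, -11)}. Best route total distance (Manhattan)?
141
(one optimal route: (4, -11, -3, -6) → (12, -11, -8, 5) → (8, -7, -1, 2) → (1, -6, -2, 12) → (-9, 2, -1, 1) → (11, 10, 9, -11))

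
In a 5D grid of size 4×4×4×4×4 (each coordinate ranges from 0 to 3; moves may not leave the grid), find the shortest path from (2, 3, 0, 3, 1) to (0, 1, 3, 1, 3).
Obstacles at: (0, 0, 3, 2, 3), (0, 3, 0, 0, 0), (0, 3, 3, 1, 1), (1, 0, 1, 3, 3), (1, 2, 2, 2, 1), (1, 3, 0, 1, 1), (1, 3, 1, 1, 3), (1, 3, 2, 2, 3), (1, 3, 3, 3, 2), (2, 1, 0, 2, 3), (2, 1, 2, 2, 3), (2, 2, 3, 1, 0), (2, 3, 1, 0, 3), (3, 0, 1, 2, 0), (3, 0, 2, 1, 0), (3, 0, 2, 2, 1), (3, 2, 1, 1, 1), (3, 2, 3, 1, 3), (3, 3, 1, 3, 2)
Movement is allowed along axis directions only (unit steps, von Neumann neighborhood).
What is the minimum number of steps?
11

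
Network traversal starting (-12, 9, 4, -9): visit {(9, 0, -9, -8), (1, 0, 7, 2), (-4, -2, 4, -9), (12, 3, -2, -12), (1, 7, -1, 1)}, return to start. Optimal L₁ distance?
144
(one optimal route: (-12, 9, 4, -9) → (-4, -2, 4, -9) → (1, 0, 7, 2) → (1, 7, -1, 1) → (9, 0, -9, -8) → (12, 3, -2, -12) → (-12, 9, 4, -9))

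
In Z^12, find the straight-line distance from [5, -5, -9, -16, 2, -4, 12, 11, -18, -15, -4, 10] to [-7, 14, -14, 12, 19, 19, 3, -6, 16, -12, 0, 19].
61.3514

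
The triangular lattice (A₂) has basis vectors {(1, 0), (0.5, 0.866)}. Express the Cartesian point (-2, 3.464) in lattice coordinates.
-4b₁ + 4b₂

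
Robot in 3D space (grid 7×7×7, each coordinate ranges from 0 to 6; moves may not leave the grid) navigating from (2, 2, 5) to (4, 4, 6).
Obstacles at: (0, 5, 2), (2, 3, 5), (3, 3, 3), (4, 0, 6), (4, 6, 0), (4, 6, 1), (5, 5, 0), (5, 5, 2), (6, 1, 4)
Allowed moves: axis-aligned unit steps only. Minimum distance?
5
(one shortest path: (2, 2, 5) → (3, 2, 5) → (4, 2, 5) → (4, 3, 5) → (4, 4, 5) → (4, 4, 6))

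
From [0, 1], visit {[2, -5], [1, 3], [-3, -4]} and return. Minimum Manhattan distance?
26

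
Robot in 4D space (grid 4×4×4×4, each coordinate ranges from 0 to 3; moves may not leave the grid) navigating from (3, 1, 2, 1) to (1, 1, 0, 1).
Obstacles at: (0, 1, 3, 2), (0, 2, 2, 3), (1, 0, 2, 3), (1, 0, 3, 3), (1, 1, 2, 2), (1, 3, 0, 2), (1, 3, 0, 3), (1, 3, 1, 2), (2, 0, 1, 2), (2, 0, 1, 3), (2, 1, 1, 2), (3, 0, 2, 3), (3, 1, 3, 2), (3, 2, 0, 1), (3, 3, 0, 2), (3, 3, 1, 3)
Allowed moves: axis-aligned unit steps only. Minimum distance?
4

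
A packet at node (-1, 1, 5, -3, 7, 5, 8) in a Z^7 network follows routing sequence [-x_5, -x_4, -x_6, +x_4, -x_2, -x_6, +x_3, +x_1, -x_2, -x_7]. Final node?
(0, -1, 6, -3, 6, 3, 7)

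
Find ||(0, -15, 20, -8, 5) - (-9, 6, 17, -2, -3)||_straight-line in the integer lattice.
25.1197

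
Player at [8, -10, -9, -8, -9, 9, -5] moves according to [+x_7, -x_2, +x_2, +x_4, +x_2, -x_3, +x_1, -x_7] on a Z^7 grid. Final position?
(9, -9, -10, -7, -9, 9, -5)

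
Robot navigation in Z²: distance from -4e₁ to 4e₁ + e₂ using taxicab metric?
9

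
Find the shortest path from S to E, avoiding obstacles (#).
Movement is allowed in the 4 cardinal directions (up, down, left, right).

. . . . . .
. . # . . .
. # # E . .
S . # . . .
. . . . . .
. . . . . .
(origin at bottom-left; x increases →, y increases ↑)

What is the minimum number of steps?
6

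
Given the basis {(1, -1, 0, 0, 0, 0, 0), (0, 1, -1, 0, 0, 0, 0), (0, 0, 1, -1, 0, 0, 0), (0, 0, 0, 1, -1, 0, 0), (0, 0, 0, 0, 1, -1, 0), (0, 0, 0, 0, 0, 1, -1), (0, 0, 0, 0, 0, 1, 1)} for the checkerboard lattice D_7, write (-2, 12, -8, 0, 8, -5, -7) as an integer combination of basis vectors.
-2b₁ + 10b₂ + 2b₃ + 2b₄ + 10b₅ + 6b₆ - b₇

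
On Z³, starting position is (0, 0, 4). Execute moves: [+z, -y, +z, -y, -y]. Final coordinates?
(0, -3, 6)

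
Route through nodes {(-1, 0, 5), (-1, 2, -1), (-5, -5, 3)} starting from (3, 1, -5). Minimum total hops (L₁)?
28
(one optimal route: (3, 1, -5) → (-1, 2, -1) → (-1, 0, 5) → (-5, -5, 3))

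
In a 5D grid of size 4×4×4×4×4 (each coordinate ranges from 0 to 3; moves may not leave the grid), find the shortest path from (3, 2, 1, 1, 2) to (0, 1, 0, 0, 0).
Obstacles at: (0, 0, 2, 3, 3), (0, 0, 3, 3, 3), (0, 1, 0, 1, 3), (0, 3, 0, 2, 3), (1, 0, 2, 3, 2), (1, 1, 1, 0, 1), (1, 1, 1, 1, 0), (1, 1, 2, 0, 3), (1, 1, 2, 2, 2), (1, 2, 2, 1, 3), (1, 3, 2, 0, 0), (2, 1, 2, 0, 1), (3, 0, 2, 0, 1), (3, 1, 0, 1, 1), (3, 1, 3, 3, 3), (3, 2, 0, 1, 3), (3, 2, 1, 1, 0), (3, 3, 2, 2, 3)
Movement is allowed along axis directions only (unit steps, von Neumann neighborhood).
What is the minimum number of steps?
8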